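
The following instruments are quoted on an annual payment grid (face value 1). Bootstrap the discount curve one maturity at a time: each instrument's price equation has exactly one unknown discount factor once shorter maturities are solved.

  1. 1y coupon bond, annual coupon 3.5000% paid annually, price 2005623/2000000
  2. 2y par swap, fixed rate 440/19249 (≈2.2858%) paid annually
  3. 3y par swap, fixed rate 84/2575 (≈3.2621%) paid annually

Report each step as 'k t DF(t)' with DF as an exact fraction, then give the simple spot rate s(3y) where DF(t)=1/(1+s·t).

step 1 [1y] bond c/1=7/200: DF=(2005623/2000000 − 7/200·(0))/(1+7/200) = 9689/10000 ≈ 0.968900
step 2 [2y] swap r/1=440/19249: DF=(1 − 440/19249·(0.968900))/(1+440/19249) = 239/250 ≈ 0.956000
step 3 [3y] swap r/1=84/2575: DF=(1 − 84/2575·(0.968900+0.956000))/(1+84/2575) = 2269/2500 ≈ 0.907600

1 1 9689/10000
2 2 239/250
3 3 2269/2500
s(3y) = (1/(2269/2500) − 1)/(3) = 77/2269 ≈ 3.3936%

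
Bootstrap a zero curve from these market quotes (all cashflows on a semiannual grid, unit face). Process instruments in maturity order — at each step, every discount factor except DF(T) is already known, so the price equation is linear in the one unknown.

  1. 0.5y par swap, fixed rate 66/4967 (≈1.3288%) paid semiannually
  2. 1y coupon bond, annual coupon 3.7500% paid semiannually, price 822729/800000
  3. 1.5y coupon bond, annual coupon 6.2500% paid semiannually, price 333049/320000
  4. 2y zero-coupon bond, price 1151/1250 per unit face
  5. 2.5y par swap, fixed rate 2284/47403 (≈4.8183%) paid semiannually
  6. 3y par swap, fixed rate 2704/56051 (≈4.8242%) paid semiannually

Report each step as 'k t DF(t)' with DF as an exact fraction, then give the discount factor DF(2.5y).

step 1 [0.5y] swap r/2=33/4967: DF=(1 − 33/4967·(0))/(1+33/4967) = 4967/5000 ≈ 0.993400
step 2 [1y] bond c/2=3/160: DF=(822729/800000 − 3/160·(0.993400))/(1+3/160) = 1239/1250 ≈ 0.991200
step 3 [1.5y] bond c/2=1/32: DF=(333049/320000 − 1/32·(0.993400+0.991200))/(1+1/32) = 9491/10000 ≈ 0.949100
step 4 [2y] zero: DF = P = 1151/1250 ≈ 0.920800
step 5 [2.5y] swap r/2=1142/47403: DF=(1 − 1142/47403·(0.993400+0.991200+0.949100+0.920800))/(1+1142/47403) = 4429/5000 ≈ 0.885800
step 6 [3y] swap r/2=1352/56051: DF=(1 − 1352/56051·(0.993400+0.991200+0.949100+0.920800+0.885800))/(1+1352/56051) = 1081/1250 ≈ 0.864800

1 1/2 4967/5000
2 1 1239/1250
3 3/2 9491/10000
4 2 1151/1250
5 5/2 4429/5000
6 3 1081/1250
DF(2.5y) = 4429/5000 ≈ 0.885800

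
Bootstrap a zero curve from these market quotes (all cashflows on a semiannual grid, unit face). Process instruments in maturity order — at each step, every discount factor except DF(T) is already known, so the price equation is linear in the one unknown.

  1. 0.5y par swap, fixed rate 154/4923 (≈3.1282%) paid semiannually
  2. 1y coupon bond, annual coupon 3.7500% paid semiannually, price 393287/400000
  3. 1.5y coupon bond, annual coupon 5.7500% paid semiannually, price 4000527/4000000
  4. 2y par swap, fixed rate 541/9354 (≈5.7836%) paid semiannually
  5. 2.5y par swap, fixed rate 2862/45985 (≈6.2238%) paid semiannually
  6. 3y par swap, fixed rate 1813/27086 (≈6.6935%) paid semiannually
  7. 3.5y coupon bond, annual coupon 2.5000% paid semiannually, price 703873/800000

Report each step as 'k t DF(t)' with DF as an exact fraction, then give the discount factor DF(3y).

step 1 [0.5y] swap r/2=77/4923: DF=(1 − 77/4923·(0))/(1+77/4923) = 4923/5000 ≈ 0.984600
step 2 [1y] bond c/2=3/160: DF=(393287/400000 − 3/160·(0.984600))/(1+3/160) = 947/1000 ≈ 0.947000
step 3 [1.5y] bond c/2=23/800: DF=(4000527/4000000 − 23/800·(0.984600+0.947000))/(1+23/800) = 4591/5000 ≈ 0.918200
step 4 [2y] swap r/2=541/18708: DF=(1 − 541/18708·(0.984600+0.947000+0.918200))/(1+541/18708) = 4459/5000 ≈ 0.891800
step 5 [2.5y] swap r/2=1431/45985: DF=(1 − 1431/45985·(0.984600+0.947000+0.918200+0.891800))/(1+1431/45985) = 8569/10000 ≈ 0.856900
step 6 [3y] swap r/2=1813/54172: DF=(1 − 1813/54172·(0.984600+0.947000+0.918200+0.891800+0.856900))/(1+1813/54172) = 8187/10000 ≈ 0.818700
step 7 [3.5y] bond c/2=1/80: DF=(703873/800000 − 1/80·(0.984600+0.947000+0.918200+0.891800+0.856900+0.818700))/(1+1/80) = 8021/10000 ≈ 0.802100

1 1/2 4923/5000
2 1 947/1000
3 3/2 4591/5000
4 2 4459/5000
5 5/2 8569/10000
6 3 8187/10000
7 7/2 8021/10000
DF(3y) = 8187/10000 ≈ 0.818700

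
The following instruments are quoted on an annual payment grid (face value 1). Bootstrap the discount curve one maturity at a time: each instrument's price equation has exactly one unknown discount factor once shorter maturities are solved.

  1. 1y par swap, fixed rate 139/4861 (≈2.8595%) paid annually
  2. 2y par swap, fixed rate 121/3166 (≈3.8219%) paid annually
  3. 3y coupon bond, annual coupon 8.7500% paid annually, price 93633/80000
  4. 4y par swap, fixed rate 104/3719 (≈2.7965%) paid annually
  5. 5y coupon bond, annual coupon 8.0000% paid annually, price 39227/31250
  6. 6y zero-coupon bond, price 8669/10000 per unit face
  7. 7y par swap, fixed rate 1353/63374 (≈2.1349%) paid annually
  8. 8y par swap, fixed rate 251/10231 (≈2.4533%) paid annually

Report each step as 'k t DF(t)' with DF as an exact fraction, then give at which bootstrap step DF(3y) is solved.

1 1 4861/5000
2 2 4637/5000
3 3 4617/5000
4 4 112/125
5 5 2217/2500
6 6 8669/10000
7 7 8647/10000
8 8 8243/10000
DF(3y) is solved at step 3

step 1 [1y] swap r/1=139/4861: DF=(1 − 139/4861·(0))/(1+139/4861) = 4861/5000 ≈ 0.972200
step 2 [2y] swap r/1=121/3166: DF=(1 − 121/3166·(0.972200))/(1+121/3166) = 4637/5000 ≈ 0.927400
step 3 [3y] bond c/1=7/80: DF=(93633/80000 − 7/80·(0.972200+0.927400))/(1+7/80) = 4617/5000 ≈ 0.923400
step 4 [4y] swap r/1=104/3719: DF=(1 − 104/3719·(0.972200+0.927400+0.923400))/(1+104/3719) = 112/125 ≈ 0.896000
step 5 [5y] bond c/1=2/25: DF=(39227/31250 − 2/25·(0.972200+0.927400+0.923400+0.896000))/(1+2/25) = 2217/2500 ≈ 0.886800
step 6 [6y] zero: DF = P = 8669/10000 ≈ 0.866900
step 7 [7y] swap r/1=1353/63374: DF=(1 − 1353/63374·(0.972200+0.927400+0.923400+0.896000+0.886800+0.866900))/(1+1353/63374) = 8647/10000 ≈ 0.864700
step 8 [8y] swap r/1=251/10231: DF=(1 − 251/10231·(0.972200+0.927400+0.923400+0.896000+0.886800+0.866900+0.864700))/(1+251/10231) = 8243/10000 ≈ 0.824300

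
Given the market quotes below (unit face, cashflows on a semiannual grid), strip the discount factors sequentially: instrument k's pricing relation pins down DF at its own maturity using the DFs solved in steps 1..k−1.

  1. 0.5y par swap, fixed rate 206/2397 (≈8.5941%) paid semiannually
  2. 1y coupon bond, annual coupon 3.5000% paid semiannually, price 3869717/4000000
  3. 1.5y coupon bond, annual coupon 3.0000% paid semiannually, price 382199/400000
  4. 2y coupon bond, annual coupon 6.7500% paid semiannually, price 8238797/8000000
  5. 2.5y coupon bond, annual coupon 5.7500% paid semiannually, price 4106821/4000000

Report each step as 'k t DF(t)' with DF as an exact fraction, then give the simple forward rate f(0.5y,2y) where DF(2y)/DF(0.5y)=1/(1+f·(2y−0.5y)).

1 1/2 2397/2500
2 1 9343/10000
3 3/2 4567/5000
4 2 4523/5000
5 5/2 8943/10000
f(0.5y,2y) = ((2397/2500)/(4523/5000) − 1)/(3/2) = 542/13569 ≈ 3.9944%

step 1 [0.5y] swap r/2=103/2397: DF=(1 − 103/2397·(0))/(1+103/2397) = 2397/2500 ≈ 0.958800
step 2 [1y] bond c/2=7/400: DF=(3869717/4000000 − 7/400·(0.958800))/(1+7/400) = 9343/10000 ≈ 0.934300
step 3 [1.5y] bond c/2=3/200: DF=(382199/400000 − 3/200·(0.958800+0.934300))/(1+3/200) = 4567/5000 ≈ 0.913400
step 4 [2y] bond c/2=27/800: DF=(8238797/8000000 − 27/800·(0.958800+0.934300+0.913400))/(1+27/800) = 4523/5000 ≈ 0.904600
step 5 [2.5y] bond c/2=23/800: DF=(4106821/4000000 − 23/800·(0.958800+0.934300+0.913400+0.904600))/(1+23/800) = 8943/10000 ≈ 0.894300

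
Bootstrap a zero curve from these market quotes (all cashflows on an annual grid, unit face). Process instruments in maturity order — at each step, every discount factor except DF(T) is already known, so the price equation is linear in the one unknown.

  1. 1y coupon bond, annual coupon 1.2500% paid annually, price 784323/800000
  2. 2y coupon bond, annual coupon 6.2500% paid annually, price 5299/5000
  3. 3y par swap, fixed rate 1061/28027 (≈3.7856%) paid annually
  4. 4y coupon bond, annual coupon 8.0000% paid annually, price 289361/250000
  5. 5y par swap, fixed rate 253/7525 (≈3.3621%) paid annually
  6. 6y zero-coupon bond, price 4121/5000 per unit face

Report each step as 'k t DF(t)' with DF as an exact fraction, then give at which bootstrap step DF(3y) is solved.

1 1 9683/10000
2 2 1881/2000
3 3 8939/10000
4 4 8641/10000
5 5 4241/5000
6 6 4121/5000
DF(3y) is solved at step 3

step 1 [1y] bond c/1=1/80: DF=(784323/800000 − 1/80·(0))/(1+1/80) = 9683/10000 ≈ 0.968300
step 2 [2y] bond c/1=1/16: DF=(5299/5000 − 1/16·(0.968300))/(1+1/16) = 1881/2000 ≈ 0.940500
step 3 [3y] swap r/1=1061/28027: DF=(1 − 1061/28027·(0.968300+0.940500))/(1+1061/28027) = 8939/10000 ≈ 0.893900
step 4 [4y] bond c/1=2/25: DF=(289361/250000 − 2/25·(0.968300+0.940500+0.893900))/(1+2/25) = 8641/10000 ≈ 0.864100
step 5 [5y] swap r/1=253/7525: DF=(1 − 253/7525·(0.968300+0.940500+0.893900+0.864100))/(1+253/7525) = 4241/5000 ≈ 0.848200
step 6 [6y] zero: DF = P = 4121/5000 ≈ 0.824200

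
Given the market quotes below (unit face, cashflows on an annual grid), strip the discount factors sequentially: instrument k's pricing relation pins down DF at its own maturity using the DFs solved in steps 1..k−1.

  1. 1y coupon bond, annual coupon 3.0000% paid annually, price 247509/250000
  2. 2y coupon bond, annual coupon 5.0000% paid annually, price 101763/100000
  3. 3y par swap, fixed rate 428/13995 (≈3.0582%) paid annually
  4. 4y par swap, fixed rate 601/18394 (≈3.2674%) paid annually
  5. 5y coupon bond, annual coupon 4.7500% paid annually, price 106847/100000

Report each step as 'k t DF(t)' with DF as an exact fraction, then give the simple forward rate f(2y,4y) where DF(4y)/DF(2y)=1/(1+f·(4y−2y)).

step 1 [1y] bond c/1=3/100: DF=(247509/250000 − 3/100·(0))/(1+3/100) = 2403/2500 ≈ 0.961200
step 2 [2y] bond c/1=1/20: DF=(101763/100000 − 1/20·(0.961200))/(1+1/20) = 4617/5000 ≈ 0.923400
step 3 [3y] swap r/1=428/13995: DF=(1 − 428/13995·(0.961200+0.923400))/(1+428/13995) = 1143/1250 ≈ 0.914400
step 4 [4y] swap r/1=601/18394: DF=(1 − 601/18394·(0.961200+0.923400+0.914400))/(1+601/18394) = 4399/5000 ≈ 0.879800
step 5 [5y] bond c/1=19/400: DF=(106847/100000 − 19/400·(0.961200+0.923400+0.914400+0.879800))/(1+19/400) = 2133/2500 ≈ 0.853200

1 1 2403/2500
2 2 4617/5000
3 3 1143/1250
4 4 4399/5000
5 5 2133/2500
f(2y,4y) = ((4617/5000)/(4399/5000) − 1)/(2) = 109/4399 ≈ 2.4778%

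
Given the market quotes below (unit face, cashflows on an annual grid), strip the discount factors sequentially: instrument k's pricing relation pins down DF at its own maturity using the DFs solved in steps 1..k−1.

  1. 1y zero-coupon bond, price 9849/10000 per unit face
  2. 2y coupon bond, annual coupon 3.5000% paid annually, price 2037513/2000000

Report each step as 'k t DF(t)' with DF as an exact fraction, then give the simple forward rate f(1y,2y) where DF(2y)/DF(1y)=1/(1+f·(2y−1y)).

1 1 9849/10000
2 2 951/1000
f(1y,2y) = ((9849/10000)/(951/1000) − 1)/(1) = 113/3170 ≈ 3.5647%

step 1 [1y] zero: DF = P = 9849/10000 ≈ 0.984900
step 2 [2y] bond c/1=7/200: DF=(2037513/2000000 − 7/200·(0.984900))/(1+7/200) = 951/1000 ≈ 0.951000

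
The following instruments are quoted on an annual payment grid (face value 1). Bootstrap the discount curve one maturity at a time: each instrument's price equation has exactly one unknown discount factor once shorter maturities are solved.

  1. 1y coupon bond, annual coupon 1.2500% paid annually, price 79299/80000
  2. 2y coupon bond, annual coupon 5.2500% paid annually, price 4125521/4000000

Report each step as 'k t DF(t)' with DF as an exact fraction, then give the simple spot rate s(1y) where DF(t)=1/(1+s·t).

1 1 979/1000
2 2 9311/10000
s(1y) = (1/(979/1000) − 1)/(1) = 21/979 ≈ 2.1450%

step 1 [1y] bond c/1=1/80: DF=(79299/80000 − 1/80·(0))/(1+1/80) = 979/1000 ≈ 0.979000
step 2 [2y] bond c/1=21/400: DF=(4125521/4000000 − 21/400·(0.979000))/(1+21/400) = 9311/10000 ≈ 0.931100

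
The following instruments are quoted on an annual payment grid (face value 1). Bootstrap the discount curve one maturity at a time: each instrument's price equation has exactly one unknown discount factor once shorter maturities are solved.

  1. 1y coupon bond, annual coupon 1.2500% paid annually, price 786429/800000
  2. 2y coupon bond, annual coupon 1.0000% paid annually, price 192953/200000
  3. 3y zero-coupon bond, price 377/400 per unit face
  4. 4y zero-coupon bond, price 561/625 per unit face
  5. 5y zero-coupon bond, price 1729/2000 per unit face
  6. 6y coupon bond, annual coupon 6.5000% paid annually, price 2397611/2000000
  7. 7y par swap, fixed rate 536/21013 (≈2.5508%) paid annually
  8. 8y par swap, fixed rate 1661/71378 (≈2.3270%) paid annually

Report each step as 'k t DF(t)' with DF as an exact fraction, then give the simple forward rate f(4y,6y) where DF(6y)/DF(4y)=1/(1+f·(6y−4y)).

1 1 9709/10000
2 2 591/625
3 3 377/400
4 4 561/625
5 5 1729/2000
6 6 2109/2500
7 7 1049/1250
8 8 8339/10000
f(4y,6y) = ((561/625)/(2109/2500) − 1)/(2) = 45/1406 ≈ 3.2006%

step 1 [1y] bond c/1=1/80: DF=(786429/800000 − 1/80·(0))/(1+1/80) = 9709/10000 ≈ 0.970900
step 2 [2y] bond c/1=1/100: DF=(192953/200000 − 1/100·(0.970900))/(1+1/100) = 591/625 ≈ 0.945600
step 3 [3y] zero: DF = P = 377/400 ≈ 0.942500
step 4 [4y] zero: DF = P = 561/625 ≈ 0.897600
step 5 [5y] zero: DF = P = 1729/2000 ≈ 0.864500
step 6 [6y] bond c/1=13/200: DF=(2397611/2000000 − 13/200·(0.970900+0.945600+0.942500+0.897600+0.864500))/(1+13/200) = 2109/2500 ≈ 0.843600
step 7 [7y] swap r/1=536/21013: DF=(1 − 536/21013·(0.970900+0.945600+0.942500+0.897600+0.864500+0.843600))/(1+536/21013) = 1049/1250 ≈ 0.839200
step 8 [8y] swap r/1=1661/71378: DF=(1 − 1661/71378·(0.970900+0.945600+0.942500+0.897600+0.864500+0.843600+0.839200))/(1+1661/71378) = 8339/10000 ≈ 0.833900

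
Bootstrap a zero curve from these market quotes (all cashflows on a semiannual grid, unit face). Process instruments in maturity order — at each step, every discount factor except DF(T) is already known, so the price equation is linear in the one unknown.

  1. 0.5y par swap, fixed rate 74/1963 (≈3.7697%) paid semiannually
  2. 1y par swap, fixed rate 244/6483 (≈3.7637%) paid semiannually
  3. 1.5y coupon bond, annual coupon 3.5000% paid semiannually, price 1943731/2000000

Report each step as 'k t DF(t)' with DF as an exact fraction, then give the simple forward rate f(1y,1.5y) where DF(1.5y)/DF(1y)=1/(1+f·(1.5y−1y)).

1 1/2 1963/2000
2 1 4817/5000
3 3/2 9217/10000
f(1y,1.5y) = ((4817/5000)/(9217/10000) − 1)/(1/2) = 834/9217 ≈ 9.0485%

step 1 [0.5y] swap r/2=37/1963: DF=(1 − 37/1963·(0))/(1+37/1963) = 1963/2000 ≈ 0.981500
step 2 [1y] swap r/2=122/6483: DF=(1 − 122/6483·(0.981500))/(1+122/6483) = 4817/5000 ≈ 0.963400
step 3 [1.5y] bond c/2=7/400: DF=(1943731/2000000 − 7/400·(0.981500+0.963400))/(1+7/400) = 9217/10000 ≈ 0.921700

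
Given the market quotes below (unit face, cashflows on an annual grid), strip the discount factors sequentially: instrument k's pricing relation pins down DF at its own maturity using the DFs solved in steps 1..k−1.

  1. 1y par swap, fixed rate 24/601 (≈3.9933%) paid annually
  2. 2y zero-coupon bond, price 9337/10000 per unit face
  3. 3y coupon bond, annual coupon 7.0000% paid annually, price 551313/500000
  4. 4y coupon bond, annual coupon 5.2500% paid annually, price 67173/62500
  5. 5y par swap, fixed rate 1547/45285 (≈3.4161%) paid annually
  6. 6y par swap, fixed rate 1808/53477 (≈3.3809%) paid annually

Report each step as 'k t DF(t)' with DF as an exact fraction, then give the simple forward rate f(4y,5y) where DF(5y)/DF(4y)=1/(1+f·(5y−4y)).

1 1 601/625
2 2 9337/10000
3 3 1813/2000
4 4 4407/5000
5 5 8453/10000
6 6 512/625
f(4y,5y) = ((4407/5000)/(8453/10000) − 1)/(1) = 361/8453 ≈ 4.2707%

step 1 [1y] swap r/1=24/601: DF=(1 − 24/601·(0))/(1+24/601) = 601/625 ≈ 0.961600
step 2 [2y] zero: DF = P = 9337/10000 ≈ 0.933700
step 3 [3y] bond c/1=7/100: DF=(551313/500000 − 7/100·(0.961600+0.933700))/(1+7/100) = 1813/2000 ≈ 0.906500
step 4 [4y] bond c/1=21/400: DF=(67173/62500 − 21/400·(0.961600+0.933700+0.906500))/(1+21/400) = 4407/5000 ≈ 0.881400
step 5 [5y] swap r/1=1547/45285: DF=(1 − 1547/45285·(0.961600+0.933700+0.906500+0.881400))/(1+1547/45285) = 8453/10000 ≈ 0.845300
step 6 [6y] swap r/1=1808/53477: DF=(1 − 1808/53477·(0.961600+0.933700+0.906500+0.881400+0.845300))/(1+1808/53477) = 512/625 ≈ 0.819200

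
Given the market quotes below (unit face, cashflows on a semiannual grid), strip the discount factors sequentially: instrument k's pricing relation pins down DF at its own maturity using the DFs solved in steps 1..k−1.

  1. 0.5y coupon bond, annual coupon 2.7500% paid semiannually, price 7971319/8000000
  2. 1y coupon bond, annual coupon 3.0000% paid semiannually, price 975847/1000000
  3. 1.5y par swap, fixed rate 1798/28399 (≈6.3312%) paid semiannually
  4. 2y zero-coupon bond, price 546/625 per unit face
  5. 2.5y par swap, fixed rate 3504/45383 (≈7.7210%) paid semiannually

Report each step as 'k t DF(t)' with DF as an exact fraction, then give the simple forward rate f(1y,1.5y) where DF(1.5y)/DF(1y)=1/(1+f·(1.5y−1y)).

1 1/2 9829/10000
2 1 9469/10000
3 3/2 9101/10000
4 2 546/625
5 5/2 1031/1250
f(1y,1.5y) = ((9469/10000)/(9101/10000) − 1)/(1/2) = 736/9101 ≈ 8.0870%

step 1 [0.5y] bond c/2=11/800: DF=(7971319/8000000 − 11/800·(0))/(1+11/800) = 9829/10000 ≈ 0.982900
step 2 [1y] bond c/2=3/200: DF=(975847/1000000 − 3/200·(0.982900))/(1+3/200) = 9469/10000 ≈ 0.946900
step 3 [1.5y] swap r/2=899/28399: DF=(1 − 899/28399·(0.982900+0.946900))/(1+899/28399) = 9101/10000 ≈ 0.910100
step 4 [2y] zero: DF = P = 546/625 ≈ 0.873600
step 5 [2.5y] swap r/2=1752/45383: DF=(1 − 1752/45383·(0.982900+0.946900+0.910100+0.873600))/(1+1752/45383) = 1031/1250 ≈ 0.824800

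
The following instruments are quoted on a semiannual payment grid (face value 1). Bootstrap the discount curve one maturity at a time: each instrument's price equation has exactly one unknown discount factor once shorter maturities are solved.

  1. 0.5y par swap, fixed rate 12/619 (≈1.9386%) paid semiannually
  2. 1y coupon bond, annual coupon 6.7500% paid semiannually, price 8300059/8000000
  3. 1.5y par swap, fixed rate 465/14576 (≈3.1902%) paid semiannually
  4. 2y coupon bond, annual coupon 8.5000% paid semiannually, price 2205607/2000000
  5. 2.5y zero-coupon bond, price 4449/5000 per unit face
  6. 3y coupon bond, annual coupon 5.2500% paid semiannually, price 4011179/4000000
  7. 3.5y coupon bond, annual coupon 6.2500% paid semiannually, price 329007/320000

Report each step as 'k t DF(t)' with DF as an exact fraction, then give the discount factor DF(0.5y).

1 1/2 619/625
2 1 9713/10000
3 3/2 1907/2000
4 2 939/1000
5 5/2 4449/5000
6 3 4279/5000
7 7/2 8273/10000
DF(0.5y) = 619/625 ≈ 0.990400

step 1 [0.5y] swap r/2=6/619: DF=(1 − 6/619·(0))/(1+6/619) = 619/625 ≈ 0.990400
step 2 [1y] bond c/2=27/800: DF=(8300059/8000000 − 27/800·(0.990400))/(1+27/800) = 9713/10000 ≈ 0.971300
step 3 [1.5y] swap r/2=465/29152: DF=(1 − 465/29152·(0.990400+0.971300))/(1+465/29152) = 1907/2000 ≈ 0.953500
step 4 [2y] bond c/2=17/400: DF=(2205607/2000000 − 17/400·(0.990400+0.971300+0.953500))/(1+17/400) = 939/1000 ≈ 0.939000
step 5 [2.5y] zero: DF = P = 4449/5000 ≈ 0.889800
step 6 [3y] bond c/2=21/800: DF=(4011179/4000000 − 21/800·(0.990400+0.971300+0.953500+0.939000+0.889800))/(1+21/800) = 4279/5000 ≈ 0.855800
step 7 [3.5y] bond c/2=1/32: DF=(329007/320000 − 1/32·(0.990400+0.971300+0.953500+0.939000+0.889800+0.855800))/(1+1/32) = 8273/10000 ≈ 0.827300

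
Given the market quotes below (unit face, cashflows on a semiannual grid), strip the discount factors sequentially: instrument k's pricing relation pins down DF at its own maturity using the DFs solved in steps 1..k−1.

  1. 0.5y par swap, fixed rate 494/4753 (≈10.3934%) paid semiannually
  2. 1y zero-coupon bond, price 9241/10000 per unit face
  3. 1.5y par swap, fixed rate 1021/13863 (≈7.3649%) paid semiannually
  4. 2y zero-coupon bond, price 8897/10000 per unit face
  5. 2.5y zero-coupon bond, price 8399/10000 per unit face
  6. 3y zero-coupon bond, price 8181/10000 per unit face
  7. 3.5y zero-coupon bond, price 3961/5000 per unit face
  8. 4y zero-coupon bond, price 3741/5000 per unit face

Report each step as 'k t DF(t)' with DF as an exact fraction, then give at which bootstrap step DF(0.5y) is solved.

1 1/2 4753/5000
2 1 9241/10000
3 3/2 8979/10000
4 2 8897/10000
5 5/2 8399/10000
6 3 8181/10000
7 7/2 3961/5000
8 4 3741/5000
DF(0.5y) is solved at step 1

step 1 [0.5y] swap r/2=247/4753: DF=(1 − 247/4753·(0))/(1+247/4753) = 4753/5000 ≈ 0.950600
step 2 [1y] zero: DF = P = 9241/10000 ≈ 0.924100
step 3 [1.5y] swap r/2=1021/27726: DF=(1 − 1021/27726·(0.950600+0.924100))/(1+1021/27726) = 8979/10000 ≈ 0.897900
step 4 [2y] zero: DF = P = 8897/10000 ≈ 0.889700
step 5 [2.5y] zero: DF = P = 8399/10000 ≈ 0.839900
step 6 [3y] zero: DF = P = 8181/10000 ≈ 0.818100
step 7 [3.5y] zero: DF = P = 3961/5000 ≈ 0.792200
step 8 [4y] zero: DF = P = 3741/5000 ≈ 0.748200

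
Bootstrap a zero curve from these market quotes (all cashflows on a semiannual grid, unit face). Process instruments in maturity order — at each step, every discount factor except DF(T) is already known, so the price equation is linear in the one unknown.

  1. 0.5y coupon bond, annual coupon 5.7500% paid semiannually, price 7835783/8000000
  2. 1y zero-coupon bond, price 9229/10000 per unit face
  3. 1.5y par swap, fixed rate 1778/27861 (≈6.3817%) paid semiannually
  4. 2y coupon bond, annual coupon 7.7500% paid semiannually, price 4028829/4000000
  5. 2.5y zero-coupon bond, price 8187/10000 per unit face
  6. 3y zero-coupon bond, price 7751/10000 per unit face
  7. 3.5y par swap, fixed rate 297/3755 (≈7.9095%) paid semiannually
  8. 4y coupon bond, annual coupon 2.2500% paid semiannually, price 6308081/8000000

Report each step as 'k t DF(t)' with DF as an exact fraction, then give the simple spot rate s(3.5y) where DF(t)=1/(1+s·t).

1 1/2 9521/10000
2 1 9229/10000
3 3/2 9111/10000
4 2 8657/10000
5 5/2 8187/10000
6 3 7751/10000
7 7/2 953/1250
8 4 7129/10000
s(3.5y) = (1/(953/1250) − 1)/(7/2) = 594/6671 ≈ 8.9042%

step 1 [0.5y] bond c/2=23/800: DF=(7835783/8000000 − 23/800·(0))/(1+23/800) = 9521/10000 ≈ 0.952100
step 2 [1y] zero: DF = P = 9229/10000 ≈ 0.922900
step 3 [1.5y] swap r/2=889/27861: DF=(1 − 889/27861·(0.952100+0.922900))/(1+889/27861) = 9111/10000 ≈ 0.911100
step 4 [2y] bond c/2=31/800: DF=(4028829/4000000 − 31/800·(0.952100+0.922900+0.911100))/(1+31/800) = 8657/10000 ≈ 0.865700
step 5 [2.5y] zero: DF = P = 8187/10000 ≈ 0.818700
step 6 [3y] zero: DF = P = 7751/10000 ≈ 0.775100
step 7 [3.5y] swap r/2=297/7510: DF=(1 − 297/7510·(0.952100+0.922900+0.911100+0.865700+0.818700+0.775100))/(1+297/7510) = 953/1250 ≈ 0.762400
step 8 [4y] bond c/2=9/800: DF=(6308081/8000000 − 9/800·(0.952100+0.922900+0.911100+0.865700+0.818700+0.775100+0.762400))/(1+9/800) = 7129/10000 ≈ 0.712900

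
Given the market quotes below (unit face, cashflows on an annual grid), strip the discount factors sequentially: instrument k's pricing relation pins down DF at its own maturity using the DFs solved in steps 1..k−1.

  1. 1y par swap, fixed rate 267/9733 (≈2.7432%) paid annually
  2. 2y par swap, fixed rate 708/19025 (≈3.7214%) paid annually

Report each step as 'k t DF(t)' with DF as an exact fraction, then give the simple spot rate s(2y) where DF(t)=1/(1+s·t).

1 1 9733/10000
2 2 2323/2500
s(2y) = (1/(2323/2500) − 1)/(2) = 177/4646 ≈ 3.8097%

step 1 [1y] swap r/1=267/9733: DF=(1 − 267/9733·(0))/(1+267/9733) = 9733/10000 ≈ 0.973300
step 2 [2y] swap r/1=708/19025: DF=(1 − 708/19025·(0.973300))/(1+708/19025) = 2323/2500 ≈ 0.929200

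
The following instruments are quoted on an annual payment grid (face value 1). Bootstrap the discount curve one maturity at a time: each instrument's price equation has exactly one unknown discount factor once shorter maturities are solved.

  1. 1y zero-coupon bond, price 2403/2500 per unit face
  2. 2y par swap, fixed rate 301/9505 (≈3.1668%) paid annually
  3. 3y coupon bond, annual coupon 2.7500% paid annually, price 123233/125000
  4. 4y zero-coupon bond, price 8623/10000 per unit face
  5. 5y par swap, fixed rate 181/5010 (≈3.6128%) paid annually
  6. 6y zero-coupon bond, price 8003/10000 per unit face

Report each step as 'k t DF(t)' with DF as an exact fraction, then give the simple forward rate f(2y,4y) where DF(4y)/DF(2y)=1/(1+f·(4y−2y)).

step 1 [1y] zero: DF = P = 2403/2500 ≈ 0.961200
step 2 [2y] swap r/1=301/9505: DF=(1 − 301/9505·(0.961200))/(1+301/9505) = 4699/5000 ≈ 0.939800
step 3 [3y] bond c/1=11/400: DF=(123233/125000 − 11/400·(0.961200+0.939800))/(1+11/400) = 4543/5000 ≈ 0.908600
step 4 [4y] zero: DF = P = 8623/10000 ≈ 0.862300
step 5 [5y] swap r/1=181/5010: DF=(1 − 181/5010·(0.961200+0.939800+0.908600+0.862300))/(1+181/5010) = 8371/10000 ≈ 0.837100
step 6 [6y] zero: DF = P = 8003/10000 ≈ 0.800300

1 1 2403/2500
2 2 4699/5000
3 3 4543/5000
4 4 8623/10000
5 5 8371/10000
6 6 8003/10000
f(2y,4y) = ((4699/5000)/(8623/10000) − 1)/(2) = 775/17246 ≈ 4.4938%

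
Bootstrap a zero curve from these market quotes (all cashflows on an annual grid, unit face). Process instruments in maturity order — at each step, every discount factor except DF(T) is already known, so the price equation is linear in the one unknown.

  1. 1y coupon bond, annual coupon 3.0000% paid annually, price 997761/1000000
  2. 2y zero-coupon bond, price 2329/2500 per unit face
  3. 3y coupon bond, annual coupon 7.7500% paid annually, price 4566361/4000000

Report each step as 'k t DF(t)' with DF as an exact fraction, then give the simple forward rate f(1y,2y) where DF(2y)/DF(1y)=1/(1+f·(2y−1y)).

step 1 [1y] bond c/1=3/100: DF=(997761/1000000 − 3/100·(0))/(1+3/100) = 9687/10000 ≈ 0.968700
step 2 [2y] zero: DF = P = 2329/2500 ≈ 0.931600
step 3 [3y] bond c/1=31/400: DF=(4566361/4000000 − 31/400·(0.968700+0.931600))/(1+31/400) = 2307/2500 ≈ 0.922800

1 1 9687/10000
2 2 2329/2500
3 3 2307/2500
f(1y,2y) = ((9687/10000)/(2329/2500) − 1)/(1) = 371/9316 ≈ 3.9824%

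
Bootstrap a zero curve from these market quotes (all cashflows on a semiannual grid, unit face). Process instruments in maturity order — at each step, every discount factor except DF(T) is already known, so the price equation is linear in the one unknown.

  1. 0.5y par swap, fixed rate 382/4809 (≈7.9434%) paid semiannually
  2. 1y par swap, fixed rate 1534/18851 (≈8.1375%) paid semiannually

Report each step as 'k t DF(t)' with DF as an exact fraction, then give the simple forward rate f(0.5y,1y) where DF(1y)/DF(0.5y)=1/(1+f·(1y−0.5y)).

step 1 [0.5y] swap r/2=191/4809: DF=(1 − 191/4809·(0))/(1+191/4809) = 4809/5000 ≈ 0.961800
step 2 [1y] swap r/2=767/18851: DF=(1 − 767/18851·(0.961800))/(1+767/18851) = 9233/10000 ≈ 0.923300

1 1/2 4809/5000
2 1 9233/10000
f(0.5y,1y) = ((4809/5000)/(9233/10000) − 1)/(1/2) = 110/1319 ≈ 8.3397%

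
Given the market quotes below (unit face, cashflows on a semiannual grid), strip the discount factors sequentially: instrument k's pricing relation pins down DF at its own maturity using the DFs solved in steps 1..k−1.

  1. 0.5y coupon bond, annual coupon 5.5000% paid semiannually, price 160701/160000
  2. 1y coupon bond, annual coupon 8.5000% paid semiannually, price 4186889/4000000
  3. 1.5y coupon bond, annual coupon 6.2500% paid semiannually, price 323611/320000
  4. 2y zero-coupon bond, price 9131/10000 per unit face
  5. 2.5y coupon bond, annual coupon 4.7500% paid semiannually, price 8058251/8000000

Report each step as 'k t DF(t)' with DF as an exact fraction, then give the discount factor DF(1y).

step 1 [0.5y] bond c/2=11/400: DF=(160701/160000 − 11/400·(0))/(1+11/400) = 391/400 ≈ 0.977500
step 2 [1y] bond c/2=17/400: DF=(4186889/4000000 − 17/400·(0.977500))/(1+17/400) = 4821/5000 ≈ 0.964200
step 3 [1.5y] bond c/2=1/32: DF=(323611/320000 − 1/32·(0.977500+0.964200))/(1+1/32) = 4609/5000 ≈ 0.921800
step 4 [2y] zero: DF = P = 9131/10000 ≈ 0.913100
step 5 [2.5y] bond c/2=19/800: DF=(8058251/8000000 − 19/800·(0.977500+0.964200+0.921800+0.913100))/(1+19/800) = 8963/10000 ≈ 0.896300

1 1/2 391/400
2 1 4821/5000
3 3/2 4609/5000
4 2 9131/10000
5 5/2 8963/10000
DF(1y) = 4821/5000 ≈ 0.964200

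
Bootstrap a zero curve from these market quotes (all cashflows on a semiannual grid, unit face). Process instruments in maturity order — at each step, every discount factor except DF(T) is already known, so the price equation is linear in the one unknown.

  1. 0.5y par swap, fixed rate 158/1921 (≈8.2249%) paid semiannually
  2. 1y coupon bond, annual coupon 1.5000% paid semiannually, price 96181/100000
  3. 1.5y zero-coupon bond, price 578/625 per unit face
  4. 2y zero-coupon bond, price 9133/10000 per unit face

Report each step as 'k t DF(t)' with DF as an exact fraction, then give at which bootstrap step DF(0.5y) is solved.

step 1 [0.5y] swap r/2=79/1921: DF=(1 − 79/1921·(0))/(1+79/1921) = 1921/2000 ≈ 0.960500
step 2 [1y] bond c/2=3/400: DF=(96181/100000 − 3/400·(0.960500))/(1+3/400) = 379/400 ≈ 0.947500
step 3 [1.5y] zero: DF = P = 578/625 ≈ 0.924800
step 4 [2y] zero: DF = P = 9133/10000 ≈ 0.913300

1 1/2 1921/2000
2 1 379/400
3 3/2 578/625
4 2 9133/10000
DF(0.5y) is solved at step 1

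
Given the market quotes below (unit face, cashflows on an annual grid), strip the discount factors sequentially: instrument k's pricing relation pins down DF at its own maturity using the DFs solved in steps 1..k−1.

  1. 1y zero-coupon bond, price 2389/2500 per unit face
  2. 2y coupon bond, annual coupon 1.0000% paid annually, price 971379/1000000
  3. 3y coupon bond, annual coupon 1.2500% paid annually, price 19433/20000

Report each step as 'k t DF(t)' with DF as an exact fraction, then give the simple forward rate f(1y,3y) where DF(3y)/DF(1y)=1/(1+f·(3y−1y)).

step 1 [1y] zero: DF = P = 2389/2500 ≈ 0.955600
step 2 [2y] bond c/1=1/100: DF=(971379/1000000 − 1/100·(0.955600))/(1+1/100) = 9523/10000 ≈ 0.952300
step 3 [3y] bond c/1=1/80: DF=(19433/20000 − 1/80·(0.955600+0.952300))/(1+1/80) = 9361/10000 ≈ 0.936100

1 1 2389/2500
2 2 9523/10000
3 3 9361/10000
f(1y,3y) = ((2389/2500)/(9361/10000) − 1)/(2) = 195/18722 ≈ 1.0416%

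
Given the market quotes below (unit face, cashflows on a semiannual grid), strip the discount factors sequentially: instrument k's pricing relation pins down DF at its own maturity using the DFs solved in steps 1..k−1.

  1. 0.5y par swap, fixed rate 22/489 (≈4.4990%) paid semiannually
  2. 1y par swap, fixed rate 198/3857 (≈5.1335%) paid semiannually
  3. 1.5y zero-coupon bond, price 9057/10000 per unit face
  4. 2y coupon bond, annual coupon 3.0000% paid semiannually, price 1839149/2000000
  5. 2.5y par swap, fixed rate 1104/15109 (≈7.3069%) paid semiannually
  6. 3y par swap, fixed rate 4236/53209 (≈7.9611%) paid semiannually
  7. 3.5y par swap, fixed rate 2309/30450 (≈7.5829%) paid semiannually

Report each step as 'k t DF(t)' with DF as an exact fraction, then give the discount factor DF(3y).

1 1/2 489/500
2 1 1901/2000
3 3/2 9057/10000
4 2 8641/10000
5 5/2 1043/1250
6 3 3941/5000
7 7/2 7691/10000
DF(3y) = 3941/5000 ≈ 0.788200

step 1 [0.5y] swap r/2=11/489: DF=(1 − 11/489·(0))/(1+11/489) = 489/500 ≈ 0.978000
step 2 [1y] swap r/2=99/3857: DF=(1 − 99/3857·(0.978000))/(1+99/3857) = 1901/2000 ≈ 0.950500
step 3 [1.5y] zero: DF = P = 9057/10000 ≈ 0.905700
step 4 [2y] bond c/2=3/200: DF=(1839149/2000000 − 3/200·(0.978000+0.950500+0.905700))/(1+3/200) = 8641/10000 ≈ 0.864100
step 5 [2.5y] swap r/2=552/15109: DF=(1 − 552/15109·(0.978000+0.950500+0.905700+0.864100))/(1+552/15109) = 1043/1250 ≈ 0.834400
step 6 [3y] swap r/2=2118/53209: DF=(1 − 2118/53209·(0.978000+0.950500+0.905700+0.864100+0.834400))/(1+2118/53209) = 3941/5000 ≈ 0.788200
step 7 [3.5y] swap r/2=2309/60900: DF=(1 − 2309/60900·(0.978000+0.950500+0.905700+0.864100+0.834400+0.788200))/(1+2309/60900) = 7691/10000 ≈ 0.769100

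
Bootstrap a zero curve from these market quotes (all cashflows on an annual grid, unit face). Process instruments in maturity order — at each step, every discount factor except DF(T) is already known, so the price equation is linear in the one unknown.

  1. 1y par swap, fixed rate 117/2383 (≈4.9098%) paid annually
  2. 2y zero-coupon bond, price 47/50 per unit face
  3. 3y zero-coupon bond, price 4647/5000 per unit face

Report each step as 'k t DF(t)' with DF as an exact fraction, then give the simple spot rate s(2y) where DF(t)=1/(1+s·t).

step 1 [1y] swap r/1=117/2383: DF=(1 − 117/2383·(0))/(1+117/2383) = 2383/2500 ≈ 0.953200
step 2 [2y] zero: DF = P = 47/50 ≈ 0.940000
step 3 [3y] zero: DF = P = 4647/5000 ≈ 0.929400

1 1 2383/2500
2 2 47/50
3 3 4647/5000
s(2y) = (1/(47/50) − 1)/(2) = 3/94 ≈ 3.1915%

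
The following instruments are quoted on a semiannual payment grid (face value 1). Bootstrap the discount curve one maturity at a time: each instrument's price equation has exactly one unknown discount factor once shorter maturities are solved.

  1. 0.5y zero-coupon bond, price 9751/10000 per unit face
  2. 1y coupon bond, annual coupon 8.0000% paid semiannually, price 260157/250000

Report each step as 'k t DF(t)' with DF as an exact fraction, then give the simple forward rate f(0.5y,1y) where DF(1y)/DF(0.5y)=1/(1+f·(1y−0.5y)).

1 1/2 9751/10000
2 1 9631/10000
f(0.5y,1y) = ((9751/10000)/(9631/10000) − 1)/(1/2) = 240/9631 ≈ 2.4920%

step 1 [0.5y] zero: DF = P = 9751/10000 ≈ 0.975100
step 2 [1y] bond c/2=1/25: DF=(260157/250000 − 1/25·(0.975100))/(1+1/25) = 9631/10000 ≈ 0.963100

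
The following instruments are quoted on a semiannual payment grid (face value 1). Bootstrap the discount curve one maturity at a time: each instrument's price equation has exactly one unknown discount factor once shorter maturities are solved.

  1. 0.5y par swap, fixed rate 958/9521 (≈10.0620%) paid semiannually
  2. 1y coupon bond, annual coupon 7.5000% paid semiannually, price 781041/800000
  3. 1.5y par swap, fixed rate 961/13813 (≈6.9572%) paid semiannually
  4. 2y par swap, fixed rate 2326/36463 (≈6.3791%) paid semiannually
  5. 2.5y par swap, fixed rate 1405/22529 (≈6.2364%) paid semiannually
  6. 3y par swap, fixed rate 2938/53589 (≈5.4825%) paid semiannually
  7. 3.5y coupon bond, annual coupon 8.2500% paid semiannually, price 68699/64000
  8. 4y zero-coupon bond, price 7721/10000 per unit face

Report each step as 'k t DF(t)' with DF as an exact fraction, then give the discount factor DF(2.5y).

1 1/2 9521/10000
2 1 4533/5000
3 3/2 9039/10000
4 2 8837/10000
5 5/2 1719/2000
6 3 8531/10000
7 7/2 4093/5000
8 4 7721/10000
DF(2.5y) = 1719/2000 ≈ 0.859500

step 1 [0.5y] swap r/2=479/9521: DF=(1 − 479/9521·(0))/(1+479/9521) = 9521/10000 ≈ 0.952100
step 2 [1y] bond c/2=3/80: DF=(781041/800000 − 3/80·(0.952100))/(1+3/80) = 4533/5000 ≈ 0.906600
step 3 [1.5y] swap r/2=961/27626: DF=(1 − 961/27626·(0.952100+0.906600))/(1+961/27626) = 9039/10000 ≈ 0.903900
step 4 [2y] swap r/2=1163/36463: DF=(1 − 1163/36463·(0.952100+0.906600+0.903900))/(1+1163/36463) = 8837/10000 ≈ 0.883700
step 5 [2.5y] swap r/2=1405/45058: DF=(1 − 1405/45058·(0.952100+0.906600+0.903900+0.883700))/(1+1405/45058) = 1719/2000 ≈ 0.859500
step 6 [3y] swap r/2=1469/53589: DF=(1 − 1469/53589·(0.952100+0.906600+0.903900+0.883700+0.859500))/(1+1469/53589) = 8531/10000 ≈ 0.853100
step 7 [3.5y] bond c/2=33/800: DF=(68699/64000 − 33/800·(0.952100+0.906600+0.903900+0.883700+0.859500+0.853100))/(1+33/800) = 4093/5000 ≈ 0.818600
step 8 [4y] zero: DF = P = 7721/10000 ≈ 0.772100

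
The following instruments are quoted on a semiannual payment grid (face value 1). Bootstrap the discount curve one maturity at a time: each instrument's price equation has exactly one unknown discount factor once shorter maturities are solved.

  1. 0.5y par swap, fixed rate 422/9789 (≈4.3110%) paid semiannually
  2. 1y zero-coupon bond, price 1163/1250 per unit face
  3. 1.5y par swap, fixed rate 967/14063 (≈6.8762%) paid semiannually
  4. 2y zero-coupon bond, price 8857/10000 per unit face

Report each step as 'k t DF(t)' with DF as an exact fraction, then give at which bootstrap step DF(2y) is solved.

step 1 [0.5y] swap r/2=211/9789: DF=(1 − 211/9789·(0))/(1+211/9789) = 9789/10000 ≈ 0.978900
step 2 [1y] zero: DF = P = 1163/1250 ≈ 0.930400
step 3 [1.5y] swap r/2=967/28126: DF=(1 − 967/28126·(0.978900+0.930400))/(1+967/28126) = 9033/10000 ≈ 0.903300
step 4 [2y] zero: DF = P = 8857/10000 ≈ 0.885700

1 1/2 9789/10000
2 1 1163/1250
3 3/2 9033/10000
4 2 8857/10000
DF(2y) is solved at step 4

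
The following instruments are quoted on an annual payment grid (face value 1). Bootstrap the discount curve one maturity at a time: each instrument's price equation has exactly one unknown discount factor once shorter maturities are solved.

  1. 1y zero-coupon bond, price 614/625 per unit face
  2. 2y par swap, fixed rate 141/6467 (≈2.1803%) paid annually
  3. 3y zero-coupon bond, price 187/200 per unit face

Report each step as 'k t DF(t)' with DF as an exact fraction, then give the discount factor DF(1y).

step 1 [1y] zero: DF = P = 614/625 ≈ 0.982400
step 2 [2y] swap r/1=141/6467: DF=(1 − 141/6467·(0.982400))/(1+141/6467) = 9577/10000 ≈ 0.957700
step 3 [3y] zero: DF = P = 187/200 ≈ 0.935000

1 1 614/625
2 2 9577/10000
3 3 187/200
DF(1y) = 614/625 ≈ 0.982400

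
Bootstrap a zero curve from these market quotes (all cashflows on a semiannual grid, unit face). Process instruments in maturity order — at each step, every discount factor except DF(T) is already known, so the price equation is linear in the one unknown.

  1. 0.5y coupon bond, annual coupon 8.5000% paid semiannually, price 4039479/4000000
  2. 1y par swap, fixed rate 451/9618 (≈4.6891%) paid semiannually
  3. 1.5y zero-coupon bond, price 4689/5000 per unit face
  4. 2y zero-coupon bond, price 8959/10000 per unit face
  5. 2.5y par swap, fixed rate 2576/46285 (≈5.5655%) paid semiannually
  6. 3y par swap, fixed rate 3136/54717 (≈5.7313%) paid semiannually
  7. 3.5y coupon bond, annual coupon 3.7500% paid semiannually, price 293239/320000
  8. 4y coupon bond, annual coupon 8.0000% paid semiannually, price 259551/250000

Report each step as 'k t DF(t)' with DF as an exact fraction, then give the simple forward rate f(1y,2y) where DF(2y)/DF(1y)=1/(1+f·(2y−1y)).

step 1 [0.5y] bond c/2=17/400: DF=(4039479/4000000 − 17/400·(0))/(1+17/400) = 9687/10000 ≈ 0.968700
step 2 [1y] swap r/2=451/19236: DF=(1 − 451/19236·(0.968700))/(1+451/19236) = 9549/10000 ≈ 0.954900
step 3 [1.5y] zero: DF = P = 4689/5000 ≈ 0.937800
step 4 [2y] zero: DF = P = 8959/10000 ≈ 0.895900
step 5 [2.5y] swap r/2=1288/46285: DF=(1 − 1288/46285·(0.968700+0.954900+0.937800+0.895900))/(1+1288/46285) = 1089/1250 ≈ 0.871200
step 6 [3y] swap r/2=1568/54717: DF=(1 − 1568/54717·(0.968700+0.954900+0.937800+0.895900+0.871200))/(1+1568/54717) = 527/625 ≈ 0.843200
step 7 [3.5y] bond c/2=3/160: DF=(293239/320000 − 3/160·(0.968700+0.954900+0.937800+0.895900+0.871200+0.843200))/(1+3/160) = 1997/2500 ≈ 0.798800
step 8 [4y] bond c/2=1/25: DF=(259551/250000 − 1/25·(0.968700+0.954900+0.937800+0.895900+0.871200+0.843200+0.798800))/(1+1/25) = 7571/10000 ≈ 0.757100

1 1/2 9687/10000
2 1 9549/10000
3 3/2 4689/5000
4 2 8959/10000
5 5/2 1089/1250
6 3 527/625
7 7/2 1997/2500
8 4 7571/10000
f(1y,2y) = ((9549/10000)/(8959/10000) − 1)/(1) = 590/8959 ≈ 6.5856%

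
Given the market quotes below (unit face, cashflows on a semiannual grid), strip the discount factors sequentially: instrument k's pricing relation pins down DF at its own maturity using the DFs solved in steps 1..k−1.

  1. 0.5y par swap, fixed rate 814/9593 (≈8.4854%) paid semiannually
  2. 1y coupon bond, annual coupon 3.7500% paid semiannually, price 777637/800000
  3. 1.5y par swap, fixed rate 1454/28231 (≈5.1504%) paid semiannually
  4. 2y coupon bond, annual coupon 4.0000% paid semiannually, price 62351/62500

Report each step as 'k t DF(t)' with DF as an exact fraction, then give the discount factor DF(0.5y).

1 1/2 9593/10000
2 1 1873/2000
3 3/2 9273/10000
4 2 9227/10000
DF(0.5y) = 9593/10000 ≈ 0.959300

step 1 [0.5y] swap r/2=407/9593: DF=(1 − 407/9593·(0))/(1+407/9593) = 9593/10000 ≈ 0.959300
step 2 [1y] bond c/2=3/160: DF=(777637/800000 − 3/160·(0.959300))/(1+3/160) = 1873/2000 ≈ 0.936500
step 3 [1.5y] swap r/2=727/28231: DF=(1 − 727/28231·(0.959300+0.936500))/(1+727/28231) = 9273/10000 ≈ 0.927300
step 4 [2y] bond c/2=1/50: DF=(62351/62500 − 1/50·(0.959300+0.936500+0.927300))/(1+1/50) = 9227/10000 ≈ 0.922700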